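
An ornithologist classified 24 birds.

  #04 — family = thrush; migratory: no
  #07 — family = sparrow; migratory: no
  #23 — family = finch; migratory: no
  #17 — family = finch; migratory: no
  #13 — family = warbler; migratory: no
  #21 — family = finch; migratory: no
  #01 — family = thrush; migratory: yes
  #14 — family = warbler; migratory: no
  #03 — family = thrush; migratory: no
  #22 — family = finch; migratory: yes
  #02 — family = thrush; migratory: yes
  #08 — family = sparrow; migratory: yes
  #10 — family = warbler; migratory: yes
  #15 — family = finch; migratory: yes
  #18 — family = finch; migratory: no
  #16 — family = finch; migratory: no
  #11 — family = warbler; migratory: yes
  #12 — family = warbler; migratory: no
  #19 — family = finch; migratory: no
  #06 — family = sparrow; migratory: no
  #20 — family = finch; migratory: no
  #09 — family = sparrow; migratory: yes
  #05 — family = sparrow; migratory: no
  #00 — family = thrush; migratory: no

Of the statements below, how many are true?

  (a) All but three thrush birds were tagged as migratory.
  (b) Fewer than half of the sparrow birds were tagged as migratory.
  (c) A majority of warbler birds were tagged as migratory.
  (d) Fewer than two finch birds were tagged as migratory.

2

(a) thrush: |A| = 5, |A ∩ B| = 2; needs |A ∖ B| = 3 — true.
(b) sparrow: |A| = 5, |A ∩ B| = 2; needs |A ∩ B| < |A ∖ B| — true.
(c) warbler: |A| = 5, |A ∩ B| = 2; needs |A ∩ B| > |A ∖ B| — false.
(d) finch: |A| = 9, |A ∩ B| = 2; needs |A ∩ B| < 2 — false.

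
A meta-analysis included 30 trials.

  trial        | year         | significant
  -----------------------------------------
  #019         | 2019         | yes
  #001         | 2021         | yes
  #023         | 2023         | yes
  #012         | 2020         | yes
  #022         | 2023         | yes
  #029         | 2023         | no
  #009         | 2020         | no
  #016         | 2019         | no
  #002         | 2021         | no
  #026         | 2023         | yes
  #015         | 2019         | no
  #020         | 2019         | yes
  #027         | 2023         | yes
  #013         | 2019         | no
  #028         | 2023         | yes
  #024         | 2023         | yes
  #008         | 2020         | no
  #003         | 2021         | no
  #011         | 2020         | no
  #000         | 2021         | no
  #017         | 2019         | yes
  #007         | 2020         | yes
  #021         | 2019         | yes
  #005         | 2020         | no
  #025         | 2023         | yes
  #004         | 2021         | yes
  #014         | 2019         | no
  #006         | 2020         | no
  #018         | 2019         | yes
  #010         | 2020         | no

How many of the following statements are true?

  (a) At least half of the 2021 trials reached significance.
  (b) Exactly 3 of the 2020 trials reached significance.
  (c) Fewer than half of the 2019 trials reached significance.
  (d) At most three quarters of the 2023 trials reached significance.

(a) 2021: |A| = 5, |A ∩ B| = 2; needs |A ∩ B| ≥ |A ∖ B| — false.
(b) 2020: |A| = 8, |A ∩ B| = 2; needs |A ∩ B| = 3 — false.
(c) 2019: |A| = 9, |A ∩ B| = 5; needs |A ∩ B| < |A ∖ B| — false.
(d) 2023: |A| = 8, |A ∩ B| = 7; needs |A ∩ B| / |A| ≤ 3/4 — false.

0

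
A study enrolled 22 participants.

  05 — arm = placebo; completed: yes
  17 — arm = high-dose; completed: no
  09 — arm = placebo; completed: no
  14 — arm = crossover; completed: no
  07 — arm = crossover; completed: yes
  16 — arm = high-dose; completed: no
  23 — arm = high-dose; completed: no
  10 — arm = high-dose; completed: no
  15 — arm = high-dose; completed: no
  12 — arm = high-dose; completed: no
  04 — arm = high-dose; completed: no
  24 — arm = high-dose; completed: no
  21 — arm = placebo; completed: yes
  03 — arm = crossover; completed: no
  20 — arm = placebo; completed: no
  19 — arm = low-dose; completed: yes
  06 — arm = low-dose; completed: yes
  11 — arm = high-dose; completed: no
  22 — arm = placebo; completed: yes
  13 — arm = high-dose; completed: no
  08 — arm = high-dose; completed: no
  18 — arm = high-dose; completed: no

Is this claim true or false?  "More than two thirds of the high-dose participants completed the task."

'More than two thirds of the high-dose participants completed the task' holds iff |A ∩ B| / |A| > 2/3.
A (the restrictor) = {17, 16, 23, 10, 15, 12, 04, 24, 11, 13, 08, 18}, |A| = 12.
A ∩ B = {}, so |A ∩ B| = 0.
A ∖ B = {17, 16, 23, 10, 15, 12, 04, 24, 11, 13, 08, 18}, so |A ∖ B| = 12.
|A ∩ B|/|A| = 0/12, so the statement is false.

False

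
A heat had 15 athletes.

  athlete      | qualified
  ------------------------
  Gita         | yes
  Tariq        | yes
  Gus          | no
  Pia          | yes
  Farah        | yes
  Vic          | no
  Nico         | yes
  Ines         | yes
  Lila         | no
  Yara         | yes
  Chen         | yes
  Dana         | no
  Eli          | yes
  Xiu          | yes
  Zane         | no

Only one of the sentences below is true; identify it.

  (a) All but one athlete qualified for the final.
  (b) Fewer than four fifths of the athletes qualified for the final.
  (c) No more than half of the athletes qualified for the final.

|A| = 15, |A ∩ B| = 10, |A ∖ B| = 5.
(a) requires |A ∖ B| = 1: false.
(b) requires |A ∩ B| / |A| < 4/5: true.
(c) requires |A ∩ B| ≤ |A ∖ B|: false.

(b)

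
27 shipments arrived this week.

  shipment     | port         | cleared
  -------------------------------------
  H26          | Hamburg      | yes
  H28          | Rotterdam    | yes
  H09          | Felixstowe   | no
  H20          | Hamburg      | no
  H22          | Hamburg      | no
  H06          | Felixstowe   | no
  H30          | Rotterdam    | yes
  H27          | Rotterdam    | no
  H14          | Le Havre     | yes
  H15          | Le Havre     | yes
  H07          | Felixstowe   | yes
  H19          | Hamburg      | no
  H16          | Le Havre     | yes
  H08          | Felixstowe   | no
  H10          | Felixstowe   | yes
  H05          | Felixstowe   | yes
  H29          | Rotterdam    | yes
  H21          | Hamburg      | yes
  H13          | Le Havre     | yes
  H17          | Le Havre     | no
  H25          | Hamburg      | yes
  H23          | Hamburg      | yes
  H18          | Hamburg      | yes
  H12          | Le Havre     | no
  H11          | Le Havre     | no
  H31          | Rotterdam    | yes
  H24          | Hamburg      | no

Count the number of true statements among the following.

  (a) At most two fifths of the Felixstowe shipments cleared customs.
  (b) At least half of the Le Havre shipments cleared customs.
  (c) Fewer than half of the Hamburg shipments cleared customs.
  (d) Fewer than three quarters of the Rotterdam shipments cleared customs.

(a) Felixstowe: |A| = 6, |A ∩ B| = 3; needs |A ∩ B| / |A| ≤ 2/5 — false.
(b) Le Havre: |A| = 7, |A ∩ B| = 4; needs |A ∩ B| ≥ |A ∖ B| — true.
(c) Hamburg: |A| = 9, |A ∩ B| = 5; needs |A ∩ B| < |A ∖ B| — false.
(d) Rotterdam: |A| = 5, |A ∩ B| = 4; needs |A ∩ B| / |A| < 3/4 — false.

1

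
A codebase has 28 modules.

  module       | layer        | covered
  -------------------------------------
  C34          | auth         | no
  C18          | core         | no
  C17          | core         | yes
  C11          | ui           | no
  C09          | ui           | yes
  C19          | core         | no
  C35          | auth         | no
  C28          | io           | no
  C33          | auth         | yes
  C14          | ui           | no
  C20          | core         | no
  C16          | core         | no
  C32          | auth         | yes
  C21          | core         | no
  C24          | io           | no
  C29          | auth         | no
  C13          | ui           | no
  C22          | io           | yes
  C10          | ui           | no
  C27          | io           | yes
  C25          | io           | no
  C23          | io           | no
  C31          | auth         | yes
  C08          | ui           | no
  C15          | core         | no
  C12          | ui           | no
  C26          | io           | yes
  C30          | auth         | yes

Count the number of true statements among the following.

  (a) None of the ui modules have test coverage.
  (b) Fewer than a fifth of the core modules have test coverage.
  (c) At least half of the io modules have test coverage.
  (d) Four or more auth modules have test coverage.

2

(a) ui: |A| = 7, |A ∩ B| = 1; needs A ∩ B = ∅ (|A ∩ B| = 0) — false.
(b) core: |A| = 7, |A ∩ B| = 1; needs |A ∩ B| / |A| < 1/5 — true.
(c) io: |A| = 7, |A ∩ B| = 3; needs |A ∩ B| ≥ |A ∖ B| — false.
(d) auth: |A| = 7, |A ∩ B| = 4; needs |A ∩ B| ≥ 4 — true.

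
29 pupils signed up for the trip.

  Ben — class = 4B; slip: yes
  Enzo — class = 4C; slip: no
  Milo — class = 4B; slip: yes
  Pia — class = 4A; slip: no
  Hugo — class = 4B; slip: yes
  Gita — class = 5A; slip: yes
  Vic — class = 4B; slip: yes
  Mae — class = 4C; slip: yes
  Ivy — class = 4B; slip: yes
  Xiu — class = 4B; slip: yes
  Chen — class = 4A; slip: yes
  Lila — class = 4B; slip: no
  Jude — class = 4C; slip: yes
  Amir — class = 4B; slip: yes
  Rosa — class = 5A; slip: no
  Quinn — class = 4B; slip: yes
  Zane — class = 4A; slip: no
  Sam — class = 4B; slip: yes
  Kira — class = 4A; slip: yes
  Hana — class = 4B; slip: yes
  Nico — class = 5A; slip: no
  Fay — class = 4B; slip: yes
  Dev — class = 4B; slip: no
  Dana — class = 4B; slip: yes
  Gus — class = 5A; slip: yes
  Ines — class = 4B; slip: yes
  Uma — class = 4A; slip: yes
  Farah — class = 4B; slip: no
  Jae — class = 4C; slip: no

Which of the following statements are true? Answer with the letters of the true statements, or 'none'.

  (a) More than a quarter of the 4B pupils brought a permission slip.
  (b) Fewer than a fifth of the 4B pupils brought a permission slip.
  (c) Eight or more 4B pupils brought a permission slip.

(a), (c)

|A| = 16, |A ∩ B| = 13, |A ∖ B| = 3.
(a) |A ∩ B| / |A| > 1/4: holds.
(b) |A ∩ B| / |A| < 1/5: fails.
(c) |A ∩ B| ≥ 8: holds.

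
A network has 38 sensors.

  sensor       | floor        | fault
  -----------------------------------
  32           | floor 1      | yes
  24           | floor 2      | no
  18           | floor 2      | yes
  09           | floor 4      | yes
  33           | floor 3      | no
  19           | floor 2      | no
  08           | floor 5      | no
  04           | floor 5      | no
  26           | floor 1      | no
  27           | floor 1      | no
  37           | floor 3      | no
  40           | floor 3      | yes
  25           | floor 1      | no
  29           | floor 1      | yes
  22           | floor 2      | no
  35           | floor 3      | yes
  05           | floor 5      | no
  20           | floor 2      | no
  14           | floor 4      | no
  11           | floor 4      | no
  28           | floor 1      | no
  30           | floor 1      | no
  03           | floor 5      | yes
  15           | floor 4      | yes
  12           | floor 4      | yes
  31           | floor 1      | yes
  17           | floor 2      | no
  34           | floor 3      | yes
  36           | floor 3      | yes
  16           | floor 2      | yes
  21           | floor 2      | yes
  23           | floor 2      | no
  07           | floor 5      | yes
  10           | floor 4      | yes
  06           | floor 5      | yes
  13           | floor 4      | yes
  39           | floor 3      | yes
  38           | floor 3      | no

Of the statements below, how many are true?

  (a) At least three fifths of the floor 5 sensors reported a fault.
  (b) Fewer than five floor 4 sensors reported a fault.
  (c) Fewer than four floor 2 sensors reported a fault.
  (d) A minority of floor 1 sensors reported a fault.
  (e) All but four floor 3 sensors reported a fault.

(a) floor 5: |A| = 6, |A ∩ B| = 3; needs |A ∩ B| / |A| ≥ 3/5 — false.
(b) floor 4: |A| = 7, |A ∩ B| = 5; needs |A ∩ B| < 5 — false.
(c) floor 2: |A| = 9, |A ∩ B| = 3; needs |A ∩ B| < 4 — true.
(d) floor 1: |A| = 8, |A ∩ B| = 3; needs |A ∩ B| < |A ∖ B| — true.
(e) floor 3: |A| = 8, |A ∩ B| = 5; needs |A ∖ B| = 4 — false.

2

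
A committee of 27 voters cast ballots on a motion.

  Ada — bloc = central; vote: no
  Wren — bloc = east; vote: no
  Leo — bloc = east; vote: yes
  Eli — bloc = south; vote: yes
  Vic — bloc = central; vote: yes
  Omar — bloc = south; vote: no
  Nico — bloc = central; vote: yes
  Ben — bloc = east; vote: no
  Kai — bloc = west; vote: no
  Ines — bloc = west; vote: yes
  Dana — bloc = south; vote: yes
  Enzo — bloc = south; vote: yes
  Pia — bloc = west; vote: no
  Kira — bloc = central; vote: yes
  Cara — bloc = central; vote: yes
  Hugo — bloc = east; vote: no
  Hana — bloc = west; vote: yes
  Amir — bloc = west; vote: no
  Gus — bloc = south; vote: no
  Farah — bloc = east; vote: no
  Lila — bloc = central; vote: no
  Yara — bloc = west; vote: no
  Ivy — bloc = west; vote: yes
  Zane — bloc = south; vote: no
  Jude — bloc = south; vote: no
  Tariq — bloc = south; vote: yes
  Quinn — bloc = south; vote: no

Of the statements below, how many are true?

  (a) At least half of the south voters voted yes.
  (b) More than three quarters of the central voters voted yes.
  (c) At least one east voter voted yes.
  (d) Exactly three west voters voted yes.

2

(a) south: |A| = 9, |A ∩ B| = 4; needs |A ∩ B| ≥ |A ∖ B| — false.
(b) central: |A| = 6, |A ∩ B| = 4; needs |A ∩ B| / |A| > 3/4 — false.
(c) east: |A| = 5, |A ∩ B| = 1; needs A ∩ B ≠ ∅ (|A ∩ B| ≥ 1) — true.
(d) west: |A| = 7, |A ∩ B| = 3; needs |A ∩ B| = 3 — true.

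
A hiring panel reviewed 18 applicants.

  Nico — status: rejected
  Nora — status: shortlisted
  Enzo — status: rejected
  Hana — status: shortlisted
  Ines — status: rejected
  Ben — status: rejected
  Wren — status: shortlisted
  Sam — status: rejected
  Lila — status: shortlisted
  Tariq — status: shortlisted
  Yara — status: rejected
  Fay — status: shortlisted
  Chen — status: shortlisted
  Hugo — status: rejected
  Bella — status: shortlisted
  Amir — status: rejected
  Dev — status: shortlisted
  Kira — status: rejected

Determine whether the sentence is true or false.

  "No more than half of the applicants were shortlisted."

True

The determiner here denotes the relation: |A ∩ B| ≤ |A ∖ B|.
|A| = 18, |A ∩ B| = 9, |A ∖ B| = 9.
9 = 9, so the statement is true.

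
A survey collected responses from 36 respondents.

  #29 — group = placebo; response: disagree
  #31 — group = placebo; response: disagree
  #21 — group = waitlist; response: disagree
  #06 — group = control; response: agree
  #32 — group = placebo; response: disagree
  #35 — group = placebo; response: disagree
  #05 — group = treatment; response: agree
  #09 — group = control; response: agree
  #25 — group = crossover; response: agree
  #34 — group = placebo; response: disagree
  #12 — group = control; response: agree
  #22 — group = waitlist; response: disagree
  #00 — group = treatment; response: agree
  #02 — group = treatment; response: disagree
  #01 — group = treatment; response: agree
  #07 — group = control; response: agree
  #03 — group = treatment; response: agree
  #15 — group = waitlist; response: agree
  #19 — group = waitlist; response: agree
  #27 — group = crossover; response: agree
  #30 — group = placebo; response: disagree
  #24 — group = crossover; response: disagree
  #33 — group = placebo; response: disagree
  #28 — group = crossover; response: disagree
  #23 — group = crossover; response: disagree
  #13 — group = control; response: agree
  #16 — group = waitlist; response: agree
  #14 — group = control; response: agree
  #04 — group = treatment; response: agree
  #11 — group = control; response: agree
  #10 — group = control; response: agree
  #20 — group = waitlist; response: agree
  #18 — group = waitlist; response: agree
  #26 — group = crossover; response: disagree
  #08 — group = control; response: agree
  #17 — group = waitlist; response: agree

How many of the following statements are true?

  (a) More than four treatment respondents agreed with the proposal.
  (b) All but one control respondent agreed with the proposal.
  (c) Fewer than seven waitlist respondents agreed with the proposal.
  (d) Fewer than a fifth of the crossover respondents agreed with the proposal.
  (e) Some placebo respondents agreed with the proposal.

(a) treatment: |A| = 6, |A ∩ B| = 5; needs |A ∩ B| > 4 — true.
(b) control: |A| = 9, |A ∩ B| = 9; needs |A ∖ B| = 1 — false.
(c) waitlist: |A| = 8, |A ∩ B| = 6; needs |A ∩ B| < 7 — true.
(d) crossover: |A| = 6, |A ∩ B| = 2; needs |A ∩ B| / |A| < 1/5 — false.
(e) placebo: |A| = 7, |A ∩ B| = 0; needs A ∩ B ≠ ∅ (|A ∩ B| ≥ 1) — false.

2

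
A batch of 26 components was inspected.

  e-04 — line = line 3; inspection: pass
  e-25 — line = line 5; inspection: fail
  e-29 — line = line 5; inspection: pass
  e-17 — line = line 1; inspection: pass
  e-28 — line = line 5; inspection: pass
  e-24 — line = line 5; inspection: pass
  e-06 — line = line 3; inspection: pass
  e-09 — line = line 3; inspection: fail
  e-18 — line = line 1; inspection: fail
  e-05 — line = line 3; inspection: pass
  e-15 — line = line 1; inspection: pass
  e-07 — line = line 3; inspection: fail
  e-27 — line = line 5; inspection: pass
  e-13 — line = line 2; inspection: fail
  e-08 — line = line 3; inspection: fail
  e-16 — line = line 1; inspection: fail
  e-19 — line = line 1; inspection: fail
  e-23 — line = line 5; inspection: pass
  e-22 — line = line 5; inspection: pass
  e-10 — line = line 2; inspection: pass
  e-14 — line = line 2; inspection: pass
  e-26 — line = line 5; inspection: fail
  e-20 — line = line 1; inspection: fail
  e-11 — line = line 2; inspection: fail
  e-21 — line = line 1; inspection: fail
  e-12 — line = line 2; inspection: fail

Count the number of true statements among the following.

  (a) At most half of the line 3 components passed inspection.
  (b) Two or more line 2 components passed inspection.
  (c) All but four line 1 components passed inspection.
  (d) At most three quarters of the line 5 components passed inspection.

3

(a) line 3: |A| = 6, |A ∩ B| = 3; needs |A ∩ B| ≤ |A ∖ B| — true.
(b) line 2: |A| = 5, |A ∩ B| = 2; needs |A ∩ B| ≥ 2 — true.
(c) line 1: |A| = 7, |A ∩ B| = 2; needs |A ∖ B| = 4 — false.
(d) line 5: |A| = 8, |A ∩ B| = 6; needs |A ∩ B| / |A| ≤ 3/4 — true.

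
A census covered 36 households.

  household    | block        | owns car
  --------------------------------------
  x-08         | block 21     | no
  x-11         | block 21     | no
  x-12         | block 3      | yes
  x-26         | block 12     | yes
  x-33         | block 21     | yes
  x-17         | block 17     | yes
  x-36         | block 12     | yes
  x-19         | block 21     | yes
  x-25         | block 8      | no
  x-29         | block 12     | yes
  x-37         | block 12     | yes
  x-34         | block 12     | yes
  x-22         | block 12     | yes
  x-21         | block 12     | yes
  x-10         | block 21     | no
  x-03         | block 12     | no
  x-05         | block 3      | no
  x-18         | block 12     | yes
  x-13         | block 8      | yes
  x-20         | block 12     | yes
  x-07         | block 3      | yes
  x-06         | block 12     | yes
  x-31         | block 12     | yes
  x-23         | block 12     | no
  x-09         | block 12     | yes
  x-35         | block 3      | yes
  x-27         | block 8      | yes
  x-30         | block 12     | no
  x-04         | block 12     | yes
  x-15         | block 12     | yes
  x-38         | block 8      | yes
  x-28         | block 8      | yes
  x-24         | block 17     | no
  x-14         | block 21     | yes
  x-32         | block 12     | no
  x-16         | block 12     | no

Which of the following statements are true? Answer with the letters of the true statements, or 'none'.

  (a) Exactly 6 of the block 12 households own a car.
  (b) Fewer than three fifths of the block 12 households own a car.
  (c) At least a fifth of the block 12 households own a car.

(c)

|A| = 19, |A ∩ B| = 14, |A ∖ B| = 5.
(a) |A ∩ B| = 6: fails.
(b) |A ∩ B| / |A| < 3/5: fails.
(c) |A ∩ B| / |A| ≥ 1/5: holds.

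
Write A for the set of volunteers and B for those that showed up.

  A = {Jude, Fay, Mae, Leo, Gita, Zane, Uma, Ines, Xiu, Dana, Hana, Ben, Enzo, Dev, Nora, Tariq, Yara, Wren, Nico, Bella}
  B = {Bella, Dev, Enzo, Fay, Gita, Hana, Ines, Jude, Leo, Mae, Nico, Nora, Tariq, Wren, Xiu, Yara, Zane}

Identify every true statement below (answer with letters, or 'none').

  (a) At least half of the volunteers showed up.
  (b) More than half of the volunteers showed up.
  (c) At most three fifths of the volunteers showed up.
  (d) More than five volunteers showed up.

|A| = 20, |A ∩ B| = 17, |A ∖ B| = 3.
(a) |A ∩ B| ≥ |A ∖ B|: holds.
(b) |A ∩ B| > |A ∖ B|: holds.
(c) |A ∩ B| / |A| ≤ 3/5: fails.
(d) |A ∩ B| > 5: holds.

(a), (b), (d)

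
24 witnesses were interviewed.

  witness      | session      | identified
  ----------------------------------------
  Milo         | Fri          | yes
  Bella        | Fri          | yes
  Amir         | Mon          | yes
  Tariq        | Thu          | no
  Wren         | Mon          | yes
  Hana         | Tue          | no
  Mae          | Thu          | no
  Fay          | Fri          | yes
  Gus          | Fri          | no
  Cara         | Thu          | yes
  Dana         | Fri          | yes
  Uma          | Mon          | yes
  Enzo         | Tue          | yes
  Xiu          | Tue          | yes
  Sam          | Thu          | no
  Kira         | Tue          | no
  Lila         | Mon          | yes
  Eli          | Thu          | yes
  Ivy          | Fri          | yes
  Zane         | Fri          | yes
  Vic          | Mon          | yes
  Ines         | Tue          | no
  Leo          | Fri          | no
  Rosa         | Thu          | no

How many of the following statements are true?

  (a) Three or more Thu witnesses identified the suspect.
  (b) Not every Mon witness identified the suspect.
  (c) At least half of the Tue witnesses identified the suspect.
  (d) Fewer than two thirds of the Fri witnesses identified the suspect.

(a) Thu: |A| = 6, |A ∩ B| = 2; needs |A ∩ B| ≥ 3 — false.
(b) Mon: |A| = 5, |A ∩ B| = 5; needs A ⊄ B (|A ∖ B| ≥ 1) — false.
(c) Tue: |A| = 5, |A ∩ B| = 2; needs |A ∩ B| ≥ |A ∖ B| — false.
(d) Fri: |A| = 8, |A ∩ B| = 6; needs |A ∩ B| / |A| < 2/3 — false.

0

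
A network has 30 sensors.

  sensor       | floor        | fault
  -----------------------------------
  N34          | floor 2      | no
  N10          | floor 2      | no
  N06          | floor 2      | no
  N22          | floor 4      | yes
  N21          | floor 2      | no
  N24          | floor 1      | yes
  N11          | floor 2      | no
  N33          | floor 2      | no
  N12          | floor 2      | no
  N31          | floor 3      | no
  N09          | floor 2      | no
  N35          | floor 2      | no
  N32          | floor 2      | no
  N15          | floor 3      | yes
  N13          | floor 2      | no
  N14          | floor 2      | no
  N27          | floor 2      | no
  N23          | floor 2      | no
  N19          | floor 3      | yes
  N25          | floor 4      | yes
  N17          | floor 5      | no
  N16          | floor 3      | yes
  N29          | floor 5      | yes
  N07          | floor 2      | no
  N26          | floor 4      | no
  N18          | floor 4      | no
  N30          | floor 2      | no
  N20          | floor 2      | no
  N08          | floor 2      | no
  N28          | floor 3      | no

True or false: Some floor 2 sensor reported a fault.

False

Truth condition: A ∩ B ≠ ∅ (|A ∩ B| ≥ 1).
|A| = 18, |A ∩ B| = 0, |A ∖ B| = 18.
So the statement is false.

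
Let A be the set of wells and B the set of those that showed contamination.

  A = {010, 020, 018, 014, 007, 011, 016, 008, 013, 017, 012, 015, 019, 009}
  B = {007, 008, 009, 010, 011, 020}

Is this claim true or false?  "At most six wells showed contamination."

True

Truth condition: |A ∩ B| ≤ 6.
A (the restrictor) = {010, 020, 018, 014, 007, 011, 016, 008, 013, 017, 012, 015, 019, 009}, |A| = 14.
A ∩ B = {010, 020, 007, 011, 008, 009}, so |A ∩ B| = 6.
|A ∩ B| = 6, so the statement is true.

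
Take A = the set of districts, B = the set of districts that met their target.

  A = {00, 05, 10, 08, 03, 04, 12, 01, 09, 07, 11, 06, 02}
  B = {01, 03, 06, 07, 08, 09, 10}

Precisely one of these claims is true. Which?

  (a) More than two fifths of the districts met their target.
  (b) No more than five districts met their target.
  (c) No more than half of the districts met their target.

(a)

|A| = 13, |A ∩ B| = 7, |A ∖ B| = 6.
(a) requires |A ∩ B| / |A| > 2/5: true.
(b) requires |A ∩ B| ≤ 5: false.
(c) requires |A ∩ B| ≤ |A ∖ B|: false.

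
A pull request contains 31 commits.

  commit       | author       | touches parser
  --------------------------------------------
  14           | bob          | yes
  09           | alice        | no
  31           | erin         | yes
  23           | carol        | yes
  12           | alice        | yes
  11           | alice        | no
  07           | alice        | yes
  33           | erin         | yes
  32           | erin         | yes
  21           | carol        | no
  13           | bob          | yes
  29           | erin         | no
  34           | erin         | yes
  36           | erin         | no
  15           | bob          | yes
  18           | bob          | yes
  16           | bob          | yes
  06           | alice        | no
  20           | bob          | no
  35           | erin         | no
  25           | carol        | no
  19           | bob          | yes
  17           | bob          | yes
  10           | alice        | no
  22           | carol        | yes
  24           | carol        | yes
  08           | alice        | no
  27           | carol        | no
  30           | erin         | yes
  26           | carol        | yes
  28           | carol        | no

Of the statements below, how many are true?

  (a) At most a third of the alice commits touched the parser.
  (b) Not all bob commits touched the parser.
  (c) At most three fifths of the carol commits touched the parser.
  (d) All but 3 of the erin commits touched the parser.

4

(a) alice: |A| = 7, |A ∩ B| = 2; needs |A ∩ B| / |A| ≤ 1/3 — true.
(b) bob: |A| = 8, |A ∩ B| = 7; needs A ⊄ B (|A ∖ B| ≥ 1) — true.
(c) carol: |A| = 8, |A ∩ B| = 4; needs |A ∩ B| / |A| ≤ 3/5 — true.
(d) erin: |A| = 8, |A ∩ B| = 5; needs |A ∖ B| = 3 — true.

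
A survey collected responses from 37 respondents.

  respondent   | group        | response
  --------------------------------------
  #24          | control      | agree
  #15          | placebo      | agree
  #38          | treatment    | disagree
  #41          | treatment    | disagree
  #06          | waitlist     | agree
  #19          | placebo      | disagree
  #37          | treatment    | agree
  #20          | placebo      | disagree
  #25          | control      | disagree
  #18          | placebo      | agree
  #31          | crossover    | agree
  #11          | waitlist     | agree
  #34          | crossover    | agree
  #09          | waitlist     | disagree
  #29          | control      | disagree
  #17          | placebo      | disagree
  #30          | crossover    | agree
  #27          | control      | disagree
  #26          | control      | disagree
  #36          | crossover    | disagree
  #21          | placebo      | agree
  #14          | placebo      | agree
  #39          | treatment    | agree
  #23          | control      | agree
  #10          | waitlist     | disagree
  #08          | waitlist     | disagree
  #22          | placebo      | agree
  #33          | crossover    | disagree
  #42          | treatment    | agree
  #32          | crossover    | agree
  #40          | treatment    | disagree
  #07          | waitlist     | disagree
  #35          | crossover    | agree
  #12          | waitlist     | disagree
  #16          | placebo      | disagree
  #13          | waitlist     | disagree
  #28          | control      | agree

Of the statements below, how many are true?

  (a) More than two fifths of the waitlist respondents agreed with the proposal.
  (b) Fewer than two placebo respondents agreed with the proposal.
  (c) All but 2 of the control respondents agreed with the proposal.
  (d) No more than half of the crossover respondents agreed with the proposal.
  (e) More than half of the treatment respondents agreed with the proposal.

0

(a) waitlist: |A| = 8, |A ∩ B| = 2; needs |A ∩ B| / |A| > 2/5 — false.
(b) placebo: |A| = 9, |A ∩ B| = 5; needs |A ∩ B| < 2 — false.
(c) control: |A| = 7, |A ∩ B| = 3; needs |A ∖ B| = 2 — false.
(d) crossover: |A| = 7, |A ∩ B| = 5; needs |A ∩ B| ≤ |A ∖ B| — false.
(e) treatment: |A| = 6, |A ∩ B| = 3; needs |A ∩ B| > |A ∖ B| — false.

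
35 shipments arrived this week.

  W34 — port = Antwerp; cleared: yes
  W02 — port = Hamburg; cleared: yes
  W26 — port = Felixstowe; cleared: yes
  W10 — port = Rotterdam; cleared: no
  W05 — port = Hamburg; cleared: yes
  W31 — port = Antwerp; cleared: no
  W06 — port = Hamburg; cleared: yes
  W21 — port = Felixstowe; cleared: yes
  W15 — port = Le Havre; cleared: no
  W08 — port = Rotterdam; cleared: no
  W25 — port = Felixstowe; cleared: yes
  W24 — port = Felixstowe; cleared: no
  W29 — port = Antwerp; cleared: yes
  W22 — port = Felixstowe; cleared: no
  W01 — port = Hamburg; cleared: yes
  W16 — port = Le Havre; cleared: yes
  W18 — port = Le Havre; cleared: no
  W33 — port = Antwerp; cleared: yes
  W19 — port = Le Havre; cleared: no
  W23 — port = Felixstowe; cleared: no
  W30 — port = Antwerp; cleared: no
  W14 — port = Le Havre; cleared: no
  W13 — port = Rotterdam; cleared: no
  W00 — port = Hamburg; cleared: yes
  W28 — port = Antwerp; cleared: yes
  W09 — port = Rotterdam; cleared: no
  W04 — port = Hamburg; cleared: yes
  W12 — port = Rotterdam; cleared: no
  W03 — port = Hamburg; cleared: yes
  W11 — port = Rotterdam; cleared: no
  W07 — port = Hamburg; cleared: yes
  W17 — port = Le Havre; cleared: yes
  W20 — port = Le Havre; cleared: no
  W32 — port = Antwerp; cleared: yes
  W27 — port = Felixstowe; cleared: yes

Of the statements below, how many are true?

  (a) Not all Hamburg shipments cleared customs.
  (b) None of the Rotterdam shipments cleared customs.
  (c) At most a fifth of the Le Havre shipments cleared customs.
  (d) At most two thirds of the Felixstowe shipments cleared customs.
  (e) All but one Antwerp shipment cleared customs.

2

(a) Hamburg: |A| = 8, |A ∩ B| = 8; needs A ⊄ B (|A ∖ B| ≥ 1) — false.
(b) Rotterdam: |A| = 6, |A ∩ B| = 0; needs A ∩ B = ∅ (|A ∩ B| = 0) — true.
(c) Le Havre: |A| = 7, |A ∩ B| = 2; needs |A ∩ B| / |A| ≤ 1/5 — false.
(d) Felixstowe: |A| = 7, |A ∩ B| = 4; needs |A ∩ B| / |A| ≤ 2/3 — true.
(e) Antwerp: |A| = 7, |A ∩ B| = 5; needs |A ∖ B| = 1 — false.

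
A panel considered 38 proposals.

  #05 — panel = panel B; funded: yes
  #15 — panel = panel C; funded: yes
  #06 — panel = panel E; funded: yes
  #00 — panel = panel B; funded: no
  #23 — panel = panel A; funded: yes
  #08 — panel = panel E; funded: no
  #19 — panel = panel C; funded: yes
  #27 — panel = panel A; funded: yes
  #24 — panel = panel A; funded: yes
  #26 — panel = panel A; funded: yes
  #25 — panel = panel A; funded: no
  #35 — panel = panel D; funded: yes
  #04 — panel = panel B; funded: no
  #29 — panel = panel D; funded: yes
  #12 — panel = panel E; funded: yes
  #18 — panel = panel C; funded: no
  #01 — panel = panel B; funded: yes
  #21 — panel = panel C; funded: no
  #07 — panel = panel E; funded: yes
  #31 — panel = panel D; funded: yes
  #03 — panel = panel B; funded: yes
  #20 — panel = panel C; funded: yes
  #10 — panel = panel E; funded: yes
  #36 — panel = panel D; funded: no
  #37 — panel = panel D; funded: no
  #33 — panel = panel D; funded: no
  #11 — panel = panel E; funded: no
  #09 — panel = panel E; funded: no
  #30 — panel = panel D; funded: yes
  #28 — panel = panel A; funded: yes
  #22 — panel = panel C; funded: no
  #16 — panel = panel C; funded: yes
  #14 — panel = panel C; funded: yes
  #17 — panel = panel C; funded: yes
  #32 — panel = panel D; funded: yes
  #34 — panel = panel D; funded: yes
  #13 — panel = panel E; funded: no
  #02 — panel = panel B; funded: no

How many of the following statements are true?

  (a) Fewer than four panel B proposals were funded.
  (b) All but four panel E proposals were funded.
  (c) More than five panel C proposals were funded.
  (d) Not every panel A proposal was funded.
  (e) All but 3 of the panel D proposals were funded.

5

(a) panel B: |A| = 6, |A ∩ B| = 3; needs |A ∩ B| < 4 — true.
(b) panel E: |A| = 8, |A ∩ B| = 4; needs |A ∖ B| = 4 — true.
(c) panel C: |A| = 9, |A ∩ B| = 6; needs |A ∩ B| > 5 — true.
(d) panel A: |A| = 6, |A ∩ B| = 5; needs A ⊄ B (|A ∖ B| ≥ 1) — true.
(e) panel D: |A| = 9, |A ∩ B| = 6; needs |A ∖ B| = 3 — true.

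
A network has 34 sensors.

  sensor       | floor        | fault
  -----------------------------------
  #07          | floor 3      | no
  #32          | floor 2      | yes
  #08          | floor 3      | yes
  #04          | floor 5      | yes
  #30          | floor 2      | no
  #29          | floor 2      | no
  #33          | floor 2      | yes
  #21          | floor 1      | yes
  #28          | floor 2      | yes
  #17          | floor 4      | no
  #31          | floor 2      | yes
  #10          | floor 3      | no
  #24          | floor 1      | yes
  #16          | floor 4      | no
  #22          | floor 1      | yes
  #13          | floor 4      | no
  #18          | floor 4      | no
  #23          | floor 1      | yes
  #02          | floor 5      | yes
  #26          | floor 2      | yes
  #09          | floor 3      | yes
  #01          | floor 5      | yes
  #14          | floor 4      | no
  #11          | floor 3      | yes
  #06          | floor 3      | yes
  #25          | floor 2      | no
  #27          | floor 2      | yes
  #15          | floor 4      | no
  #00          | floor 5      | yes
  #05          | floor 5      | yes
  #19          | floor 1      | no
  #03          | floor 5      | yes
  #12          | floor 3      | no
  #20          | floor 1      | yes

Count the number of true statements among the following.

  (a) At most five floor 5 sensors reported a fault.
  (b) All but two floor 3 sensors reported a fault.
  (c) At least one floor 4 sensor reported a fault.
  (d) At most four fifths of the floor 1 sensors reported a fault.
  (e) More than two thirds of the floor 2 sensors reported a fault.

0

(a) floor 5: |A| = 6, |A ∩ B| = 6; needs |A ∩ B| ≤ 5 — false.
(b) floor 3: |A| = 7, |A ∩ B| = 4; needs |A ∖ B| = 2 — false.
(c) floor 4: |A| = 6, |A ∩ B| = 0; needs A ∩ B ≠ ∅ (|A ∩ B| ≥ 1) — false.
(d) floor 1: |A| = 6, |A ∩ B| = 5; needs |A ∩ B| / |A| ≤ 4/5 — false.
(e) floor 2: |A| = 9, |A ∩ B| = 6; needs |A ∩ B| / |A| > 2/3 — false.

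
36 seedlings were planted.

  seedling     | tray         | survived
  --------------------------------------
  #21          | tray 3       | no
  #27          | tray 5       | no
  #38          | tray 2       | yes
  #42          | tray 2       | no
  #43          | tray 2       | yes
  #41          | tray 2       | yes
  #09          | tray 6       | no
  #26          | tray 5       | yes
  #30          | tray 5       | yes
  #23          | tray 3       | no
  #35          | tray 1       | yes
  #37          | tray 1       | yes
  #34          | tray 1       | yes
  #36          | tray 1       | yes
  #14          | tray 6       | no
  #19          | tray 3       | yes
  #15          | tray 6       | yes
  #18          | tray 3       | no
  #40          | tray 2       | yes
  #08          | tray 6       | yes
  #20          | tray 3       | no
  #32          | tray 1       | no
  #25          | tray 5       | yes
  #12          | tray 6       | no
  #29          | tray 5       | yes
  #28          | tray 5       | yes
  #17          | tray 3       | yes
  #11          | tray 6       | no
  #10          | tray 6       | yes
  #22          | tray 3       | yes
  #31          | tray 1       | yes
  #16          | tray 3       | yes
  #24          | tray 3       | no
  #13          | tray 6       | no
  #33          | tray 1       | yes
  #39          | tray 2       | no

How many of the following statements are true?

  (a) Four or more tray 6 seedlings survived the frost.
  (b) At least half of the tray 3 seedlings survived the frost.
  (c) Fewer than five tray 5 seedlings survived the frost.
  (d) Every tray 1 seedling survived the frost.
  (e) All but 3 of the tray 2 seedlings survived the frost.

(a) tray 6: |A| = 8, |A ∩ B| = 3; needs |A ∩ B| ≥ 4 — false.
(b) tray 3: |A| = 9, |A ∩ B| = 4; needs |A ∩ B| ≥ |A ∖ B| — false.
(c) tray 5: |A| = 6, |A ∩ B| = 5; needs |A ∩ B| < 5 — false.
(d) tray 1: |A| = 7, |A ∩ B| = 6; needs A ⊆ B, i.e. every element of A is in B (|A ∖ B| = 0) — false.
(e) tray 2: |A| = 6, |A ∩ B| = 4; needs |A ∖ B| = 3 — false.

0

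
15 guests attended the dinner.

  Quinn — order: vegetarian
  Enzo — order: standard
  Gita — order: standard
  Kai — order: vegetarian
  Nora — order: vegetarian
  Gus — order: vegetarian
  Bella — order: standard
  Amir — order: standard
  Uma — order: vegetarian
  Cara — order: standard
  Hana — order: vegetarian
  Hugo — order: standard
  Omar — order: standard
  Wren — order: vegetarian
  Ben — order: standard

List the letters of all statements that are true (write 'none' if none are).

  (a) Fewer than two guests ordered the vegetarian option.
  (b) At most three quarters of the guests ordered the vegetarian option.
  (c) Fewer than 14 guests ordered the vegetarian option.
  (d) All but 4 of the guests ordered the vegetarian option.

|A| = 15, |A ∩ B| = 7, |A ∖ B| = 8.
(a) |A ∩ B| < 2: fails.
(b) |A ∩ B| / |A| ≤ 3/4: holds.
(c) |A ∩ B| < 14: holds.
(d) |A ∖ B| = 4: fails.

(b), (c)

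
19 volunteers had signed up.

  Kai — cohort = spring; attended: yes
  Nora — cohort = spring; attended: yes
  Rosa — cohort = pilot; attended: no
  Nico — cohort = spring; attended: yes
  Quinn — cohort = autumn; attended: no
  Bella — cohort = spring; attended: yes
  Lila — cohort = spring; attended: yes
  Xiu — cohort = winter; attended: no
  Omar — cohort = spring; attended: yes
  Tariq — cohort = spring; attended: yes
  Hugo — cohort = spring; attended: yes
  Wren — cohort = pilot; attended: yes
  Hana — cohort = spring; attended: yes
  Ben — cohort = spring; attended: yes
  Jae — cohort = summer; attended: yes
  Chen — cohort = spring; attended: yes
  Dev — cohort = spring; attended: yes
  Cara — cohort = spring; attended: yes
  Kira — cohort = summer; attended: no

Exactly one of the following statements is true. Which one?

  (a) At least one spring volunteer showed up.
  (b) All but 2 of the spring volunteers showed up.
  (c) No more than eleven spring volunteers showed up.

|A| = 13, |A ∩ B| = 13, |A ∖ B| = 0.
(a) requires A ∩ B ≠ ∅ (|A ∩ B| ≥ 1): true.
(b) requires |A ∖ B| = 2: false.
(c) requires |A ∩ B| ≤ 11: false.

(a)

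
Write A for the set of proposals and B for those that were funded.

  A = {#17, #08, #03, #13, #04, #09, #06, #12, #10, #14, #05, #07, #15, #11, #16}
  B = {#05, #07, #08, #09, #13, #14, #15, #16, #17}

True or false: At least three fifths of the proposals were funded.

The determiner here denotes the relation: |A ∩ B| / |A| ≥ 3/5.
|A| = 15, |A ∩ B| = 9, |A ∖ B| = 6.
|A ∩ B|/|A| = 9/15, so the statement is true.

True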